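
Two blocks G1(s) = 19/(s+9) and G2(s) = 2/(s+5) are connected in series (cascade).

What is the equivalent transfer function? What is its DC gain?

Series: multiply transfer functions. G_eq = 19/(s+9) × 2/(s+5) = 38/((s+9)(s+5)). DC gain = 38/(9×5) = 0.8444.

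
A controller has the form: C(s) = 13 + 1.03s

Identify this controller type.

This is a Proportional-Derivative (PD) controller.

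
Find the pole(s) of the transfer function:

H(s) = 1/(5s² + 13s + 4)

Discriminant = 13² - 4×5×4 = 169 - 80 = 89 > 0, so two distinct real poles. Using quadratic formula: s = (-13 ± √89)/(2×5) = (-13 ± √89)/10, with √89 ≈ 9.4340. s₁ ≈ -0.3566, s₂ ≈ -2.2434. Poles: s₁ = -0.3566, s₂ = -2.2434.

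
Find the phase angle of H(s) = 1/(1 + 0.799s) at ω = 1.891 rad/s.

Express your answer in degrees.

Phase = -arctan(ωτ) = -arctan(1.891 × 0.799) = -56.5°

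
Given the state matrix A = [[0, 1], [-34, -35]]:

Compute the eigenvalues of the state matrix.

det(A - λI) = λ² - (-35)λ + 34 = (λ - (-34))(λ - (-1)). Eigenvalues: -34, -1.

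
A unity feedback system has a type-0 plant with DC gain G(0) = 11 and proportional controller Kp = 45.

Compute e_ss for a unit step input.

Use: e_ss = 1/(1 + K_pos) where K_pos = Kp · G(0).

K_pos = Kp · G(0) = 45 × 11 = 495. e_ss = 1/(1 + 495) = 0.0020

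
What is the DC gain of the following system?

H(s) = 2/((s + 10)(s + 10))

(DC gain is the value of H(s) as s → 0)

DC gain = H(0) = 2/(10 × 10) = 2/100 = 0.02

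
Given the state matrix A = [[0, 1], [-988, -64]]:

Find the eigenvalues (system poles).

det(A - λI) = λ² - (-64)λ + 988 = (λ - (-38))(λ - (-26)). Eigenvalues: -38, -26.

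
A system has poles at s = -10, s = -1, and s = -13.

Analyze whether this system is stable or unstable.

All poles are in the left half-plane. System is stable.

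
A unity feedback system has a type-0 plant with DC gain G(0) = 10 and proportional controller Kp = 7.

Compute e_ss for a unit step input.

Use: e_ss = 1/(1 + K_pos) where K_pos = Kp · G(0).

K_pos = Kp · G(0) = 7 × 10 = 70. e_ss = 1/(1 + 70) = 0.0141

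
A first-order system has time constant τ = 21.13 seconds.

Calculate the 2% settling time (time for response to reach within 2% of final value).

For first-order system, 2% settling time ≈ 4τ = 4 × 21.13 = 84.52 s.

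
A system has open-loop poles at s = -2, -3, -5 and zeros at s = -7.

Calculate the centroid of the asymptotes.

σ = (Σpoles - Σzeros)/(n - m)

σ = (Σpoles - Σzeros)/(n - m) = (-10 - (-7))/(3 - 1) = -3/2 = -1.5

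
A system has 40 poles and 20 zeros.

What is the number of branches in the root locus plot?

Root locus has n branches where n = number of poles = 40.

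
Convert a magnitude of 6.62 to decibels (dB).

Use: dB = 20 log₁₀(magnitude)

dB = 20 log₁₀(6.62) = 16.4 dB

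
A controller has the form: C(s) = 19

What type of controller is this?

This is a Proportional (P) controller.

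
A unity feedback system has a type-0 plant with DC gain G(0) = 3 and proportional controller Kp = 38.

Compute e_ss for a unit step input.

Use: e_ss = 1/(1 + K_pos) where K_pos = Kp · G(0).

K_pos = Kp · G(0) = 38 × 3 = 114. e_ss = 1/(1 + 114) = 0.0087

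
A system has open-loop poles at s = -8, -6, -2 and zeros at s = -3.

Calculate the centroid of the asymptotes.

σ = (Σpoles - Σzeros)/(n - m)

σ = (Σpoles - Σzeros)/(n - m) = (-16 - (-3))/(3 - 1) = -13/2 = -6.5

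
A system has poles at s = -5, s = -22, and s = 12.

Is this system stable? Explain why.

Pole(s) at s = 12 are not in the left half-plane. System is unstable.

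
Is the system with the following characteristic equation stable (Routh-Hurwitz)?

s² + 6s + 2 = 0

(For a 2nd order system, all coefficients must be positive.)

Coefficients: 1, 6, 2. All positive, so system is stable.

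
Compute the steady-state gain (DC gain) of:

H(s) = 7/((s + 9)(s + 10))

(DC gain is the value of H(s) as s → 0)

DC gain = H(0) = 7/(9 × 10) = 7/90 = 0.0778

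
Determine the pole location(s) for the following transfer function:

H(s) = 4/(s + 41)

Pole is where denominator = 0: s + 41 = 0, so s = -41.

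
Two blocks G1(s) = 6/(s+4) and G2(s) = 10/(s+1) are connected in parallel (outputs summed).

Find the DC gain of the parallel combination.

Parallel: G_eq = G1 + G2. DC gain = G1(0) + G2(0) = 6/4 + 10/1 = 1.5 + 10 = 11.5.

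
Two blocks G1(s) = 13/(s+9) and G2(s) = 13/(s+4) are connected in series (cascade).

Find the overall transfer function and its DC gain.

Series: multiply transfer functions. G_eq = 13/(s+9) × 13/(s+4) = 169/((s+9)(s+4)). DC gain = 169/(9×4) = 4.6944.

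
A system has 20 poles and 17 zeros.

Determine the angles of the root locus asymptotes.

n - m = 20 - 17 = 3. Angles: θk = (2k + 1)·180°/3 = 60°, 180°, 300°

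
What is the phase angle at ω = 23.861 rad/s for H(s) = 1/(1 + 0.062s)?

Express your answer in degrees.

Phase = -arctan(ωτ) = -arctan(23.861 × 0.062) = -55.9°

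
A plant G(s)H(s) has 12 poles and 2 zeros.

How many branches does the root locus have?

Root locus has n branches where n = number of poles = 12.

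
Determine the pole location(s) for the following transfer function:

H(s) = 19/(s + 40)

Pole is where denominator = 0: s + 40 = 0, so s = -40.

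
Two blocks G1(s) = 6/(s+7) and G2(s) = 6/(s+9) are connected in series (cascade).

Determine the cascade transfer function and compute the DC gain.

Series: multiply transfer functions. G_eq = 6/(s+7) × 6/(s+9) = 36/((s+7)(s+9)). DC gain = 36/(7×9) = 0.5714.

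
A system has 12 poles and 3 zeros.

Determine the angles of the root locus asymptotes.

n - m = 12 - 3 = 9. Angles: θk = (2k + 1)·180°/9 = 20°, 60°, 100°, 140°, 180°, 220°, 260°, 300°, 340°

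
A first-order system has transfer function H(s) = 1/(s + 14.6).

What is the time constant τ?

For H(s) = 1/(s + 1/τ), the pole is at -1/τ = -14.6, so τ = 1/14.6 = 0.0685 s.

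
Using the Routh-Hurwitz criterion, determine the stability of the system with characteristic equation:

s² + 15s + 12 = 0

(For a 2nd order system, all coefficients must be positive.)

Coefficients: 1, 15, 12. All positive, so system is stable.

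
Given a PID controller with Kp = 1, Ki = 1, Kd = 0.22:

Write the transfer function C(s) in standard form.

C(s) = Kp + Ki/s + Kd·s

Substituting values: C(s) = 1 + 1/s + 0.22s = (0.22s² + s + 1)/s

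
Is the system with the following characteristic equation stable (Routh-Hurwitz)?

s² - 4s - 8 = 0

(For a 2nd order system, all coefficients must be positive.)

Coefficients: 1, -4, -8. b=-4, c=-8 not positive, so system is unstable.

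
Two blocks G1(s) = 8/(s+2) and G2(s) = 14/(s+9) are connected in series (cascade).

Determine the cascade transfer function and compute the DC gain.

Series: multiply transfer functions. G_eq = 8/(s+2) × 14/(s+9) = 112/((s+2)(s+9)). DC gain = 112/(2×9) = 6.2222.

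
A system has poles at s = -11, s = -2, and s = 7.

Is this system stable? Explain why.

Pole(s) at s = 7 are not in the left half-plane. System is unstable.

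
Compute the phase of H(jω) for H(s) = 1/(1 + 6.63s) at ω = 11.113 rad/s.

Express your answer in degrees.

Phase = -arctan(ωτ) = -arctan(11.113 × 6.63) = -89.2°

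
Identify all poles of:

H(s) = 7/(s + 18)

Pole is where denominator = 0: s + 18 = 0, so s = -18.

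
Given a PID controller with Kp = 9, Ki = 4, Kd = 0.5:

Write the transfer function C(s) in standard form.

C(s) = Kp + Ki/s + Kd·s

Substituting values: C(s) = 9 + 4/s + 0.5s = (0.5s² + 9s + 4)/s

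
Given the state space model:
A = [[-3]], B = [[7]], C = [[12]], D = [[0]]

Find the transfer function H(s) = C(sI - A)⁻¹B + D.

(sI - A)⁻¹ = 1/(s + 3). H(s) = 12 × 7/(s + 3) + 0 = 84/(s + 3).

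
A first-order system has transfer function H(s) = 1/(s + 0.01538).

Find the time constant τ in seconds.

For H(s) = 1/(s + 1/τ), the pole is at -1/τ = -0.01538, so τ = 1/0.01538 = 65.02 s.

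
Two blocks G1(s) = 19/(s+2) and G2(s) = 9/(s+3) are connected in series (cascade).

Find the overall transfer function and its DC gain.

Series: multiply transfer functions. G_eq = 19/(s+2) × 9/(s+3) = 171/((s+2)(s+3)). DC gain = 171/(2×3) = 28.5.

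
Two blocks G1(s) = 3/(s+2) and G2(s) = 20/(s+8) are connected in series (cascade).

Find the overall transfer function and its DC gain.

Series: multiply transfer functions. G_eq = 3/(s+2) × 20/(s+8) = 60/((s+2)(s+8)). DC gain = 60/(2×8) = 3.75.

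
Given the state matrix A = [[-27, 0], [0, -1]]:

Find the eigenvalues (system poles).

For diagonal matrix, eigenvalues are diagonal entries: λ₁ = -27, λ₂ = -1.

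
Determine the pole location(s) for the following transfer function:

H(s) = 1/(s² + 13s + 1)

Discriminant = 13² - 4×1×1 = 169 - 4 = 165 > 0, so two distinct real poles. Using quadratic formula: s = (-13 ± √165)/(2×1) = (-13 ± √165)/2, with √165 ≈ 12.8452. s₁ ≈ -0.0774, s₂ ≈ -12.9226. Poles: s₁ = -0.0774, s₂ = -12.9226.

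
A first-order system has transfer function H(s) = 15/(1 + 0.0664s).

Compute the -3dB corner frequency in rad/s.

Corner frequency = 1/τ = 1/0.0664 = 15.06 rad/s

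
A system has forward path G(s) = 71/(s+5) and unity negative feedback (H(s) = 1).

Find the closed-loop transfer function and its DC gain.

T(s) = G/(1+GH) = [71/(s+5)] / [1 + 71/(s+5)] = 71/(s+5+71) = 71/(s+76). DC gain = 71/76 = 0.9342.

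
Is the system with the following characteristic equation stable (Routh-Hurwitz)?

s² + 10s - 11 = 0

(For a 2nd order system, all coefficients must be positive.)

Coefficients: 1, 10, -11. c=-11 not positive, so system is unstable.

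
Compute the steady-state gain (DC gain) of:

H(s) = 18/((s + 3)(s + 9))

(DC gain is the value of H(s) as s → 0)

DC gain = H(0) = 18/(3 × 9) = 18/27 = 0.6667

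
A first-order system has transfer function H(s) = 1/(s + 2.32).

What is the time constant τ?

For H(s) = 1/(s + 1/τ), the pole is at -1/τ = -2.32, so τ = 1/2.32 = 0.4310 s.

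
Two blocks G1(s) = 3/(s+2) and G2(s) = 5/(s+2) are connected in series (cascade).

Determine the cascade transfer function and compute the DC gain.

Series: multiply transfer functions. G_eq = 3/(s+2) × 5/(s+2) = 15/((s+2)(s+2)). DC gain = 15/(2×2) = 3.75.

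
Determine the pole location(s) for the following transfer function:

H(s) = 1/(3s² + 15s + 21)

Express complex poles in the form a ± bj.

Discriminant = 15² - 4×3×21 = 225 - 252 = -27 < 0, so the poles are a complex conjugate pair s = (-15 ± j√27)/(2×3). Real part = -15/(2×3) = -15/6 = -2.5; imaginary part = ±√27/(2×3) ≈ 0.8660. Poles: s = -2.5 ± 0.8660j.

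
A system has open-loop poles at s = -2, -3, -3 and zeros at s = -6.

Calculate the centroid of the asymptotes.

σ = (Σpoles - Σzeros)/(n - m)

σ = (Σpoles - Σzeros)/(n - m) = (-8 - (-6))/(3 - 1) = -2/2 = -1.0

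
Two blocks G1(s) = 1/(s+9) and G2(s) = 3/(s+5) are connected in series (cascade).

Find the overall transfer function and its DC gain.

Series: multiply transfer functions. G_eq = 1/(s+9) × 3/(s+5) = 3/((s+9)(s+5)). DC gain = 3/(9×5) = 0.0667.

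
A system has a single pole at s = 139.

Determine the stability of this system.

Pole at s = 139 is in the right half-plane. Unstable.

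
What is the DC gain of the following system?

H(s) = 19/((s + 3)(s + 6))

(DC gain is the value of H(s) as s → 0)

DC gain = H(0) = 19/(3 × 6) = 19/18 = 1.0556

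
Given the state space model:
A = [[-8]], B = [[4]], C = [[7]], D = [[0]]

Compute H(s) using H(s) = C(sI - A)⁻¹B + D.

(sI - A)⁻¹ = 1/(s + 8). H(s) = 7 × 4/(s + 8) + 0 = 28/(s + 8).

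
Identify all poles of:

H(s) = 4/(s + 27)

Pole is where denominator = 0: s + 27 = 0, so s = -27.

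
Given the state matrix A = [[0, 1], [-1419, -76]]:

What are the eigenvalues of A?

det(A - λI) = λ² - (-76)λ + 1419 = (λ - (-43))(λ - (-33)). Eigenvalues: -43, -33.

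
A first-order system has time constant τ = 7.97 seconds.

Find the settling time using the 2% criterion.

For first-order system, 2% settling time ≈ 4τ = 4 × 7.97 = 31.88 s.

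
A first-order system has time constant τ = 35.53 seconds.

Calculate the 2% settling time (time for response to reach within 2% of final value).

For first-order system, 2% settling time ≈ 4τ = 4 × 35.53 = 142.12 s.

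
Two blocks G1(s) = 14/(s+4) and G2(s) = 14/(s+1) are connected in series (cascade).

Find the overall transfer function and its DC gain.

Series: multiply transfer functions. G_eq = 14/(s+4) × 14/(s+1) = 196/((s+4)(s+1)). DC gain = 196/(4×1) = 49.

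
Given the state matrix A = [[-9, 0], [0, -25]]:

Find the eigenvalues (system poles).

For diagonal matrix, eigenvalues are diagonal entries: λ₁ = -9, λ₂ = -25.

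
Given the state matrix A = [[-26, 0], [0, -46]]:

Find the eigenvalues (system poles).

For diagonal matrix, eigenvalues are diagonal entries: λ₁ = -26, λ₂ = -46.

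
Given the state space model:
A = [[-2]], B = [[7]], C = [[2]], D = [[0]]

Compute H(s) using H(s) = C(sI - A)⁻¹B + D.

(sI - A)⁻¹ = 1/(s + 2). H(s) = 2 × 7/(s + 2) + 0 = 14/(s + 2).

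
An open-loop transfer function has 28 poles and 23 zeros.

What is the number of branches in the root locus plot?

Root locus has n branches where n = number of poles = 28.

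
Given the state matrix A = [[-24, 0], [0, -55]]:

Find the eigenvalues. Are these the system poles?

For diagonal matrix, eigenvalues are diagonal entries: λ₁ = -24, λ₂ = -55. Eigenvalues of A = system poles.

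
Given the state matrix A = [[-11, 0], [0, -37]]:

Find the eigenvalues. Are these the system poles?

For diagonal matrix, eigenvalues are diagonal entries: λ₁ = -11, λ₂ = -37. Eigenvalues of A = system poles.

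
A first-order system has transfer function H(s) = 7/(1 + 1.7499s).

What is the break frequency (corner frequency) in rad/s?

Corner frequency = 1/τ = 1/1.7499 = 0.571 rad/s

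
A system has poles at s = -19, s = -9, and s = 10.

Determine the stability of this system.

Pole(s) at s = 10 are not in the left half-plane. System is unstable.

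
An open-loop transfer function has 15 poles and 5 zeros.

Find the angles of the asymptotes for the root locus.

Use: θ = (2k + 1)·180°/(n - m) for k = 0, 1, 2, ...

n - m = 15 - 5 = 10. Angles: θk = (2k + 1)·180°/10 = 18°, 54°, 90°, 126°, 162°, 198°, 234°, 270°, 306°, 342°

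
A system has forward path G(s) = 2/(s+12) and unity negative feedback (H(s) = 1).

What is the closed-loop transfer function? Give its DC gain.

T(s) = G/(1+GH) = [2/(s+12)] / [1 + 2/(s+12)] = 2/(s+12+2) = 2/(s+14). DC gain = 2/14 = 0.1429.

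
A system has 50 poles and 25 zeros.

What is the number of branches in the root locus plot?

Root locus has n branches where n = number of poles = 50.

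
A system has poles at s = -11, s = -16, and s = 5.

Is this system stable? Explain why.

Pole(s) at s = 5 are not in the left half-plane. System is unstable.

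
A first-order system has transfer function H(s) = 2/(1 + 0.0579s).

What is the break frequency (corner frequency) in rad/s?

Corner frequency = 1/τ = 1/0.0579 = 17.271 rad/s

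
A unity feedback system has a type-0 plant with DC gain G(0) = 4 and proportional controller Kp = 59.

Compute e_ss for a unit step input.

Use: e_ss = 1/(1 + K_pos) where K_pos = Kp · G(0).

K_pos = Kp · G(0) = 59 × 4 = 236. e_ss = 1/(1 + 236) = 0.0042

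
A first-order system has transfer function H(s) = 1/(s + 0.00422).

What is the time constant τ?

For H(s) = 1/(s + 1/τ), the pole is at -1/τ = -0.00422, so τ = 1/0.00422 = 237 s.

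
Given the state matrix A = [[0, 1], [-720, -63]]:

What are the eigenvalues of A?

det(A - λI) = λ² - (-63)λ + 720 = (λ - (-15))(λ - (-48)). Eigenvalues: -15, -48.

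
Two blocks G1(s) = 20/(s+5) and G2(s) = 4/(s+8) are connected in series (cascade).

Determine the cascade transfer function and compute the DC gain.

Series: multiply transfer functions. G_eq = 20/(s+5) × 4/(s+8) = 80/((s+5)(s+8)). DC gain = 80/(5×8) = 2.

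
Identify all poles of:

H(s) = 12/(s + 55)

Pole is where denominator = 0: s + 55 = 0, so s = -55.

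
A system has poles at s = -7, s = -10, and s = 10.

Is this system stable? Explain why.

Pole(s) at s = 10 are not in the left half-plane. System is unstable.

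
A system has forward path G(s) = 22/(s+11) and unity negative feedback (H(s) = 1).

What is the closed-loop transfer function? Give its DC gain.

T(s) = G/(1+GH) = [22/(s+11)] / [1 + 22/(s+11)] = 22/(s+11+22) = 22/(s+33). DC gain = 22/33 = 0.6667.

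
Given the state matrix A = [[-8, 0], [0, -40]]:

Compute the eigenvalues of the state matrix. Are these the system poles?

For diagonal matrix, eigenvalues are diagonal entries: λ₁ = -8, λ₂ = -40. Eigenvalues of A = system poles.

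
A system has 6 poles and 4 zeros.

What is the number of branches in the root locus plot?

Root locus has n branches where n = number of poles = 6.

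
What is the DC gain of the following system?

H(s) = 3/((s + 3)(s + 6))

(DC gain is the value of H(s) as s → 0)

DC gain = H(0) = 3/(3 × 6) = 3/18 = 0.1667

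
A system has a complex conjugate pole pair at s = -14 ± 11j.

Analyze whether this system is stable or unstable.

Real part of poles is -14 (< 0, left half-plane). Stable.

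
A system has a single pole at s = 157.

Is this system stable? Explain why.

Pole at s = 157 is in the right half-plane. Unstable.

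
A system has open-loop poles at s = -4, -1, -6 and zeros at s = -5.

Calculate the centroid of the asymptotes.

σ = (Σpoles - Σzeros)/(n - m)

σ = (Σpoles - Σzeros)/(n - m) = (-11 - (-5))/(3 - 1) = -6/2 = -3.0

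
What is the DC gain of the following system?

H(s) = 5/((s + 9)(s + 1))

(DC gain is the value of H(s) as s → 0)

DC gain = H(0) = 5/(9 × 1) = 5/9 = 0.5556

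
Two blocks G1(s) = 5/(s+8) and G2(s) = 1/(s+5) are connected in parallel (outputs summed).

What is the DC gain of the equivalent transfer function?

Parallel: G_eq = G1 + G2. DC gain = G1(0) + G2(0) = 5/8 + 1/5 = 0.625 + 0.2 = 0.825.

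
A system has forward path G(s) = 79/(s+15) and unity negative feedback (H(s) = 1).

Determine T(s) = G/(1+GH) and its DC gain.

T(s) = G/(1+GH) = [79/(s+15)] / [1 + 79/(s+15)] = 79/(s+15+79) = 79/(s+94). DC gain = 79/94 = 0.8404.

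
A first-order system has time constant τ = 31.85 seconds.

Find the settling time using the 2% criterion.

For first-order system, 2% settling time ≈ 4τ = 4 × 31.85 = 127.4 s.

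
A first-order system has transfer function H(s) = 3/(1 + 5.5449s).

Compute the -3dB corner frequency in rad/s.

Corner frequency = 1/τ = 1/5.5449 = 0.18 rad/s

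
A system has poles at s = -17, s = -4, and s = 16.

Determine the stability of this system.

Pole(s) at s = 16 are not in the left half-plane. System is unstable.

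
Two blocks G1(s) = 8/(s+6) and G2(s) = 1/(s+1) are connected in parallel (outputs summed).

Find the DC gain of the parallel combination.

Parallel: G_eq = G1 + G2. DC gain = G1(0) + G2(0) = 8/6 + 1/1 = 1.3333 + 1 = 2.3333.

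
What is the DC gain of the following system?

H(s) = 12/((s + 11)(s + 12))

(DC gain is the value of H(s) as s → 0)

DC gain = H(0) = 12/(11 × 12) = 12/132 = 0.0909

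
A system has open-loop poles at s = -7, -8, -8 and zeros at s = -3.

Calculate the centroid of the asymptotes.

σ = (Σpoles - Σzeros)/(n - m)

σ = (Σpoles - Σzeros)/(n - m) = (-23 - (-3))/(3 - 1) = -20/2 = -10.0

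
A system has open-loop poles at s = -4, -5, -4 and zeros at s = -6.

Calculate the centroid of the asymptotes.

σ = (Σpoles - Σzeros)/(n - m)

σ = (Σpoles - Σzeros)/(n - m) = (-13 - (-6))/(3 - 1) = -7/2 = -3.5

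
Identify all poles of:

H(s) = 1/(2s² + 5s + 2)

Discriminant = 5² - 4×2×2 = 25 - 16 = 9 > 0, so two distinct real poles. Using quadratic formula: s = (-5 ± √9)/(2×2) = (-5 ± √9)/4, with √9 = 3. s₁ = -2/4 = -0.5, s₂ = -8/4 = -2. Poles: s₁ = -0.5, s₂ = -2.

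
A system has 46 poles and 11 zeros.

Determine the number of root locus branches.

Root locus has n branches where n = number of poles = 46.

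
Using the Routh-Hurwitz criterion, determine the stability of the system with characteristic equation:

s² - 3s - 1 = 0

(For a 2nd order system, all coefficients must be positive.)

Coefficients: 1, -3, -1. b=-3, c=-1 not positive, so system is unstable.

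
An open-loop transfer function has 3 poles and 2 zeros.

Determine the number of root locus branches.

Root locus has n branches where n = number of poles = 3.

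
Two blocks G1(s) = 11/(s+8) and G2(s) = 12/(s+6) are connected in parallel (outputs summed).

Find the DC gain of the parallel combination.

Parallel: G_eq = G1 + G2. DC gain = G1(0) + G2(0) = 11/8 + 12/6 = 1.375 + 2 = 3.375.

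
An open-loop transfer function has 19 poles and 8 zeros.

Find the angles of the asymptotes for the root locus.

n - m = 19 - 8 = 11. Angles: θk = (2k + 1)·180°/11 = 16.36°, 49.09°, 81.82°, 114.55°, 147.27°, 180°, 212.73°, 245.45°, 278.18°, 310.91°, 343.64°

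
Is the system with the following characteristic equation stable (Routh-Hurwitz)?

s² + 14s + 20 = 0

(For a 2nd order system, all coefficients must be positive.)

Coefficients: 1, 14, 20. All positive, so system is stable.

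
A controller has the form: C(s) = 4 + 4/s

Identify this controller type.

This is a Proportional-Integral (PI) controller.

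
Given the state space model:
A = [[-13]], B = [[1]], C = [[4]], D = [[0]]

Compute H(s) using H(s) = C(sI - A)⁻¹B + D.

(sI - A)⁻¹ = 1/(s + 13). H(s) = 4 × 1/(s + 13) + 0 = 4/(s + 13).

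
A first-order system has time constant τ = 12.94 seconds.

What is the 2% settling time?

For first-order system, 2% settling time ≈ 4τ = 4 × 12.94 = 51.76 s.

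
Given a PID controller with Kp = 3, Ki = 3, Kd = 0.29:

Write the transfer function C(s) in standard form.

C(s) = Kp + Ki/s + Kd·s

Substituting values: C(s) = 3 + 3/s + 0.29s = (0.29s² + 3s + 3)/s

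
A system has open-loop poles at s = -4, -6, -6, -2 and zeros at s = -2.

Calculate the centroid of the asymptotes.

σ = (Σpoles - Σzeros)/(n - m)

σ = (Σpoles - Σzeros)/(n - m) = (-18 - (-2))/(4 - 1) = -16/3 = -5.33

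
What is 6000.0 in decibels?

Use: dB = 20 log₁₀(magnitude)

dB = 20 log₁₀(6000.0) = 75.6 dB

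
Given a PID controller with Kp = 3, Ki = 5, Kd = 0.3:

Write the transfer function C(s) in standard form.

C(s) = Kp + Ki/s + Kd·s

Substituting values: C(s) = 3 + 5/s + 0.3s = (0.3s² + 3s + 5)/s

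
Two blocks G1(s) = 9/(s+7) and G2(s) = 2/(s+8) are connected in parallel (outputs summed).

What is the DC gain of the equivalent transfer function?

Parallel: G_eq = G1 + G2. DC gain = G1(0) + G2(0) = 9/7 + 2/8 = 1.2857 + 0.25 = 1.5357.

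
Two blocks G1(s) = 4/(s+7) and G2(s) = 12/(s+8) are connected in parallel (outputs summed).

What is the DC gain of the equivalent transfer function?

Parallel: G_eq = G1 + G2. DC gain = G1(0) + G2(0) = 4/7 + 12/8 = 0.5714 + 1.5 = 2.0714.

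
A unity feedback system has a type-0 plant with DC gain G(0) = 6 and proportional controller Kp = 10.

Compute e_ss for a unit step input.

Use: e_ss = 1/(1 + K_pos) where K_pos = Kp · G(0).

K_pos = Kp · G(0) = 10 × 6 = 60. e_ss = 1/(1 + 60) = 0.0164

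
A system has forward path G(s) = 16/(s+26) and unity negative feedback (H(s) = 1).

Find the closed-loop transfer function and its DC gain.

T(s) = G/(1+GH) = [16/(s+26)] / [1 + 16/(s+26)] = 16/(s+26+16) = 16/(s+42). DC gain = 16/42 = 0.3810.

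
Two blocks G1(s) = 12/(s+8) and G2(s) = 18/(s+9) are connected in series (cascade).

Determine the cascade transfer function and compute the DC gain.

Series: multiply transfer functions. G_eq = 12/(s+8) × 18/(s+9) = 216/((s+8)(s+9)). DC gain = 216/(8×9) = 3.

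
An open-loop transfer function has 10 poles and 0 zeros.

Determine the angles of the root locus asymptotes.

n - m = 10 - 0 = 10. Angles: θk = (2k + 1)·180°/10 = 18°, 54°, 90°, 126°, 162°, 198°, 234°, 270°, 306°, 342°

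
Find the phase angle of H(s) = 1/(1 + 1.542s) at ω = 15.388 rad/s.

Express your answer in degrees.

Phase = -arctan(ωτ) = -arctan(15.388 × 1.542) = -87.6°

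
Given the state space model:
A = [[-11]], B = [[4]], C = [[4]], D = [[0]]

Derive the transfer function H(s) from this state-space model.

(sI - A)⁻¹ = 1/(s + 11). H(s) = 4 × 4/(s + 11) + 0 = 16/(s + 11).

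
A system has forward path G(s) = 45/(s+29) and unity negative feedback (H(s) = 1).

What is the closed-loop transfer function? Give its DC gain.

T(s) = G/(1+GH) = [45/(s+29)] / [1 + 45/(s+29)] = 45/(s+29+45) = 45/(s+74). DC gain = 45/74 = 0.6081.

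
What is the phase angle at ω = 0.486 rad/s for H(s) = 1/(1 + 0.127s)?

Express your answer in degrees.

Phase = -arctan(ωτ) = -arctan(0.486 × 0.127) = -3.5°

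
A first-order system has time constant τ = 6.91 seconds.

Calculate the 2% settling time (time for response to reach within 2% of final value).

For first-order system, 2% settling time ≈ 4τ = 4 × 6.91 = 27.64 s.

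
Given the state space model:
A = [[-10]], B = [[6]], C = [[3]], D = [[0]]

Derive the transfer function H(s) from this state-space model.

(sI - A)⁻¹ = 1/(s + 10). H(s) = 3 × 6/(s + 10) + 0 = 18/(s + 10).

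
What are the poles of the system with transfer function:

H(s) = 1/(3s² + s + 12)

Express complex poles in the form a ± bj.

Discriminant = 1² - 4×3×12 = 1 - 144 = -143 < 0, so the poles are a complex conjugate pair s = (-1 ± j√143)/(2×3). Real part = -1/(2×3) = -1/6 ≈ -0.1667; imaginary part = ±√143/(2×3) ≈ 1.9930. Poles: s = -0.1667 ± 1.9930j.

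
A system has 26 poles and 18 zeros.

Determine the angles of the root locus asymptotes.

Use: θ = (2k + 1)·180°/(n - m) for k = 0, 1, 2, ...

n - m = 26 - 18 = 8. Angles: θk = (2k + 1)·180°/8 = 22.5°, 67.5°, 112.5°, 157.5°, 202.5°, 247.5°, 292.5°, 337.5°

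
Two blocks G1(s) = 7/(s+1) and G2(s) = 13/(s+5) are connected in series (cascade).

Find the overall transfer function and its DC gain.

Series: multiply transfer functions. G_eq = 7/(s+1) × 13/(s+5) = 91/((s+1)(s+5)). DC gain = 91/(1×5) = 18.2.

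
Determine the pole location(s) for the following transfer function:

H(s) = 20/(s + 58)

Pole is where denominator = 0: s + 58 = 0, so s = -58.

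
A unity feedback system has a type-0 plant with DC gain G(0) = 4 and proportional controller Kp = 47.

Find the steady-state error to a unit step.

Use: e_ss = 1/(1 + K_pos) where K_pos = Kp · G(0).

K_pos = Kp · G(0) = 47 × 4 = 188. e_ss = 1/(1 + 188) = 0.0053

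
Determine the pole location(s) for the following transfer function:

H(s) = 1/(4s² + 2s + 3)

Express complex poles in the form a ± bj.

Discriminant = 2² - 4×4×3 = 4 - 48 = -44 < 0, so the poles are a complex conjugate pair s = (-2 ± j√44)/(2×4). Real part = -2/(2×4) = -2/8 = -0.25; imaginary part = ±√44/(2×4) ≈ 0.8292. Poles: s = -0.25 ± 0.8292j.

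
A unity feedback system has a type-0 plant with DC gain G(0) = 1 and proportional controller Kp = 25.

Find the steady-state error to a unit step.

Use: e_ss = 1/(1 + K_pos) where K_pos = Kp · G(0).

K_pos = Kp · G(0) = 25 × 1 = 25. e_ss = 1/(1 + 25) = 0.0385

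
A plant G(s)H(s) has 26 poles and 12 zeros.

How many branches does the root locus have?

Root locus has n branches where n = number of poles = 26.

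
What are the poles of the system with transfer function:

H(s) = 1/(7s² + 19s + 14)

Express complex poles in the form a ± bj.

Discriminant = 19² - 4×7×14 = 361 - 392 = -31 < 0, so the poles are a complex conjugate pair s = (-19 ± j√31)/(2×7). Real part = -19/(2×7) = -19/14 ≈ -1.3571; imaginary part = ±√31/(2×7) ≈ 0.3977. Poles: s = -1.3571 ± 0.3977j.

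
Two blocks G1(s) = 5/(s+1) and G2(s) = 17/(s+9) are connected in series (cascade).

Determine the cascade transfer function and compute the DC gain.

Series: multiply transfer functions. G_eq = 5/(s+1) × 17/(s+9) = 85/((s+1)(s+9)). DC gain = 85/(1×9) = 9.4444.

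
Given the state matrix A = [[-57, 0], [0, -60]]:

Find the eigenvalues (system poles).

For diagonal matrix, eigenvalues are diagonal entries: λ₁ = -57, λ₂ = -60.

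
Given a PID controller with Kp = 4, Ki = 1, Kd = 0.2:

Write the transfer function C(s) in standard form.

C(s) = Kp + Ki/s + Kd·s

Substituting values: C(s) = 4 + 1/s + 0.2s = (0.2s² + 4s + 1)/s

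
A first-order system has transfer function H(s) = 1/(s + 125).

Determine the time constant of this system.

For H(s) = 1/(s + 1/τ), the pole is at -1/τ = -125, so τ = 1/125 = 0.008 s.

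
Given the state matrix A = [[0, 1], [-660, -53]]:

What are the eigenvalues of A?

det(A - λI) = λ² - (-53)λ + 660 = (λ - (-20))(λ - (-33)). Eigenvalues: -20, -33.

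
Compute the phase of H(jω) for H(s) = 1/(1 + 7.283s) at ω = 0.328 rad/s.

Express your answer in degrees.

Phase = -arctan(ωτ) = -arctan(0.328 × 7.283) = -67.3°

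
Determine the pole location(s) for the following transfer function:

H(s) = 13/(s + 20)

Pole is where denominator = 0: s + 20 = 0, so s = -20.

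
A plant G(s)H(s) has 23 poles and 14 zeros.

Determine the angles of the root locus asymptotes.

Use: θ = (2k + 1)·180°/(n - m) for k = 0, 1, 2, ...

n - m = 23 - 14 = 9. Angles: θk = (2k + 1)·180°/9 = 20°, 60°, 100°, 140°, 180°, 220°, 260°, 300°, 340°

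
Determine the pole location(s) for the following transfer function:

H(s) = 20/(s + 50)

Pole is where denominator = 0: s + 50 = 0, so s = -50.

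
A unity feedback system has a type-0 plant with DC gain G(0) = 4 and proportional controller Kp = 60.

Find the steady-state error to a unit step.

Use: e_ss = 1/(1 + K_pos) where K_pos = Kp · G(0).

K_pos = Kp · G(0) = 60 × 4 = 240. e_ss = 1/(1 + 240) = 0.0041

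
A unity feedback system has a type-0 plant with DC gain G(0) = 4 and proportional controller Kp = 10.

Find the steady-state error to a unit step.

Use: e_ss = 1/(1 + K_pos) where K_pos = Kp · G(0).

K_pos = Kp · G(0) = 10 × 4 = 40. e_ss = 1/(1 + 40) = 0.0244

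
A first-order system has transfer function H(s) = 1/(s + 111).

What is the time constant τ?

For H(s) = 1/(s + 1/τ), the pole is at -1/τ = -111, so τ = 1/111 = 0.0090 s.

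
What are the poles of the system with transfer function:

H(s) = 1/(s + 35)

Pole is where denominator = 0: s + 35 = 0, so s = -35.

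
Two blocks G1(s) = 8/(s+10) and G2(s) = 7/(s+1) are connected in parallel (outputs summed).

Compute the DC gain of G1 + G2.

Parallel: G_eq = G1 + G2. DC gain = G1(0) + G2(0) = 8/10 + 7/1 = 0.8 + 7 = 7.8.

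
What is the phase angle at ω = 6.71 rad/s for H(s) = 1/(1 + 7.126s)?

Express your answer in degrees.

Phase = -arctan(ωτ) = -arctan(6.71 × 7.126) = -88.8°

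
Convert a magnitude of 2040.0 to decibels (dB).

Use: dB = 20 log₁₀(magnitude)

dB = 20 log₁₀(2040.0) = 66.2 dB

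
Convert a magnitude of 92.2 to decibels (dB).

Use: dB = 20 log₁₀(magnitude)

dB = 20 log₁₀(92.2) = 39.3 dB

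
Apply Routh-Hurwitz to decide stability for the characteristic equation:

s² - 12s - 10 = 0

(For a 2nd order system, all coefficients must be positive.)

Coefficients: 1, -12, -10. b=-12, c=-10 not positive, so system is unstable.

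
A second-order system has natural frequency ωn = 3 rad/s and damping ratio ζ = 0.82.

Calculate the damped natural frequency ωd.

ωd = ωn√(1 - ζ²) = 3√(1 - 0.82²) = 1.72 rad/s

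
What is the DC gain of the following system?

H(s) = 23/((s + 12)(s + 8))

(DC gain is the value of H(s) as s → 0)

DC gain = H(0) = 23/(12 × 8) = 23/96 = 0.2396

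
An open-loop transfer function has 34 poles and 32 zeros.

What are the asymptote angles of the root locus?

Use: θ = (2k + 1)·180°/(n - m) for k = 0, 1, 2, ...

n - m = 34 - 32 = 2. Angles: θk = (2k + 1)·180°/2 = 90°, 270°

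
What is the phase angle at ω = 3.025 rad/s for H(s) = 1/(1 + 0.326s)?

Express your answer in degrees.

Phase = -arctan(ωτ) = -arctan(3.025 × 0.326) = -44.6°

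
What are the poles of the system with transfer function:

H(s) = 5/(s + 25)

Pole is where denominator = 0: s + 25 = 0, so s = -25.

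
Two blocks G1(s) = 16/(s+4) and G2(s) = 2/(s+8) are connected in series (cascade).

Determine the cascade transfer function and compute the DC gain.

Series: multiply transfer functions. G_eq = 16/(s+4) × 2/(s+8) = 32/((s+4)(s+8)). DC gain = 32/(4×8) = 1.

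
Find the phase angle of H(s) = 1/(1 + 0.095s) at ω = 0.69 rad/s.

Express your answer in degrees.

Phase = -arctan(ωτ) = -arctan(0.69 × 0.095) = -3.8°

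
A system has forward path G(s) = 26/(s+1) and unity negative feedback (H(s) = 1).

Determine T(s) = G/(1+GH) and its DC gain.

T(s) = G/(1+GH) = [26/(s+1)] / [1 + 26/(s+1)] = 26/(s+1+26) = 26/(s+27). DC gain = 26/27 = 0.9630.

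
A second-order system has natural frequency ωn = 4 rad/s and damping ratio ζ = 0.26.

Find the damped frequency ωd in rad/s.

ωd = ωn√(1 - ζ²) = 4√(1 - 0.26²) = 3.86 rad/s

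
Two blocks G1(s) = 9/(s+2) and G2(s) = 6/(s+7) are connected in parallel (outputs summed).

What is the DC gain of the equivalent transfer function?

Parallel: G_eq = G1 + G2. DC gain = G1(0) + G2(0) = 9/2 + 6/7 = 4.5 + 0.8571 = 5.3571.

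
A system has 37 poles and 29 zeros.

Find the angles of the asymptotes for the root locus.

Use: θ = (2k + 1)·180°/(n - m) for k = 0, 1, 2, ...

n - m = 37 - 29 = 8. Angles: θk = (2k + 1)·180°/8 = 22.5°, 67.5°, 112.5°, 157.5°, 202.5°, 247.5°, 292.5°, 337.5°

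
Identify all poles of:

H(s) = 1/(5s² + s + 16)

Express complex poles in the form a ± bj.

Discriminant = 1² - 4×5×16 = 1 - 320 = -319 < 0, so the poles are a complex conjugate pair s = (-1 ± j√319)/(2×5). Real part = -1/(2×5) = -1/10 = -0.1; imaginary part = ±√319/(2×5) ≈ 1.7861. Poles: s = -0.1 ± 1.7861j.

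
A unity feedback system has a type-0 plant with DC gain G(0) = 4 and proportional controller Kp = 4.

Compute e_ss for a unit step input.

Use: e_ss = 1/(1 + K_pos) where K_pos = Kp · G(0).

K_pos = Kp · G(0) = 4 × 4 = 16. e_ss = 1/(1 + 16) = 0.0588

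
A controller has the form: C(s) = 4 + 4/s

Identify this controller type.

This is a Proportional-Integral (PI) controller.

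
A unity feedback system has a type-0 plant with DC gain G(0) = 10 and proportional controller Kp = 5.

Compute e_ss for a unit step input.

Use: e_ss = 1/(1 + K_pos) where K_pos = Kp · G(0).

K_pos = Kp · G(0) = 5 × 10 = 50. e_ss = 1/(1 + 50) = 0.0196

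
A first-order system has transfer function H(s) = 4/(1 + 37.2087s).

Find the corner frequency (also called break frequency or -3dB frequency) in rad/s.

Corner frequency = 1/τ = 1/37.2087 = 0.027 rad/s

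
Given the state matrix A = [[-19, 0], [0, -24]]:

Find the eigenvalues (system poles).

For diagonal matrix, eigenvalues are diagonal entries: λ₁ = -19, λ₂ = -24.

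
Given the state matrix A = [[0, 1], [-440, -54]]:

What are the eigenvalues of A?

det(A - λI) = λ² - (-54)λ + 440 = (λ - (-44))(λ - (-10)). Eigenvalues: -44, -10.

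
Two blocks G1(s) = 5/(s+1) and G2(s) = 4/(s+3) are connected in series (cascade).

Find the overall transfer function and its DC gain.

Series: multiply transfer functions. G_eq = 5/(s+1) × 4/(s+3) = 20/((s+1)(s+3)). DC gain = 20/(1×3) = 6.6667.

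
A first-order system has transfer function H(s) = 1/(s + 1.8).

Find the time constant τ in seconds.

For H(s) = 1/(s + 1/τ), the pole is at -1/τ = -1.8, so τ = 1/1.8 = 0.5556 s.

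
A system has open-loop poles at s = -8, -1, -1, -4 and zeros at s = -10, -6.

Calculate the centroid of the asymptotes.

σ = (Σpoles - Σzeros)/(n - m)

σ = (Σpoles - Σzeros)/(n - m) = (-14 - (-16))/(4 - 2) = 2/2 = 1.0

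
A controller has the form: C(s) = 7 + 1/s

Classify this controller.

This is a Proportional-Integral (PI) controller.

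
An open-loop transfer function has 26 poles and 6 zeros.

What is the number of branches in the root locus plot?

Root locus has n branches where n = number of poles = 26.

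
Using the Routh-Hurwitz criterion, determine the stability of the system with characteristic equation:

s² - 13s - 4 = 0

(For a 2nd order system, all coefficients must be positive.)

Coefficients: 1, -13, -4. b=-13, c=-4 not positive, so system is unstable.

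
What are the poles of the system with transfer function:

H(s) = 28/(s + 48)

Pole is where denominator = 0: s + 48 = 0, so s = -48.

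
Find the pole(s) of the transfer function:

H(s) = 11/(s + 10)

Pole is where denominator = 0: s + 10 = 0, so s = -10.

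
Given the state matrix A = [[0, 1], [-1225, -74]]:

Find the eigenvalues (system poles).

det(A - λI) = λ² - (-74)λ + 1225 = (λ - (-49))(λ - (-25)). Eigenvalues: -49, -25.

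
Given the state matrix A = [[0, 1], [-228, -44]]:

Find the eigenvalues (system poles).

det(A - λI) = λ² - (-44)λ + 228 = (λ - (-38))(λ - (-6)). Eigenvalues: -38, -6.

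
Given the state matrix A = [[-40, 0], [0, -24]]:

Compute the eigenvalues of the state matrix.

For diagonal matrix, eigenvalues are diagonal entries: λ₁ = -40, λ₂ = -24.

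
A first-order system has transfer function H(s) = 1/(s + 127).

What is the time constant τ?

For H(s) = 1/(s + 1/τ), the pole is at -1/τ = -127, so τ = 1/127 = 0.0079 s.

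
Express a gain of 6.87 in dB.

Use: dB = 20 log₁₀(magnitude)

dB = 20 log₁₀(6.87) = 16.7 dB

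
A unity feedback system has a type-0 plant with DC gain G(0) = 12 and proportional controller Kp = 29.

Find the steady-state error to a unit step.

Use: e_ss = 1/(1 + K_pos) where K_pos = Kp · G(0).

K_pos = Kp · G(0) = 29 × 12 = 348. e_ss = 1/(1 + 348) = 0.0029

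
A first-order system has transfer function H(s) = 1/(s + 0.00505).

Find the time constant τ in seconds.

For H(s) = 1/(s + 1/τ), the pole is at -1/τ = -0.00505, so τ = 1/0.00505 = 198 s.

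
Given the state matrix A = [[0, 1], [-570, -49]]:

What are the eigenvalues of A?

det(A - λI) = λ² - (-49)λ + 570 = (λ - (-19))(λ - (-30)). Eigenvalues: -19, -30.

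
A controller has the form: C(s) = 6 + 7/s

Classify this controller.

This is a Proportional-Integral (PI) controller.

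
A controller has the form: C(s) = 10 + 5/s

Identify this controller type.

This is a Proportional-Integral (PI) controller.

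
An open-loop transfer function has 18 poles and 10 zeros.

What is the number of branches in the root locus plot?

Root locus has n branches where n = number of poles = 18.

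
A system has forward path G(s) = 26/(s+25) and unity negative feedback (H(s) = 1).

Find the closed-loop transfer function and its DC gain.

T(s) = G/(1+GH) = [26/(s+25)] / [1 + 26/(s+25)] = 26/(s+25+26) = 26/(s+51). DC gain = 26/51 = 0.5098.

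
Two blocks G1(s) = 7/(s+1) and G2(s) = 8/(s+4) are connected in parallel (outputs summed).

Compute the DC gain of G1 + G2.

Parallel: G_eq = G1 + G2. DC gain = G1(0) + G2(0) = 7/1 + 8/4 = 7 + 2 = 9.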